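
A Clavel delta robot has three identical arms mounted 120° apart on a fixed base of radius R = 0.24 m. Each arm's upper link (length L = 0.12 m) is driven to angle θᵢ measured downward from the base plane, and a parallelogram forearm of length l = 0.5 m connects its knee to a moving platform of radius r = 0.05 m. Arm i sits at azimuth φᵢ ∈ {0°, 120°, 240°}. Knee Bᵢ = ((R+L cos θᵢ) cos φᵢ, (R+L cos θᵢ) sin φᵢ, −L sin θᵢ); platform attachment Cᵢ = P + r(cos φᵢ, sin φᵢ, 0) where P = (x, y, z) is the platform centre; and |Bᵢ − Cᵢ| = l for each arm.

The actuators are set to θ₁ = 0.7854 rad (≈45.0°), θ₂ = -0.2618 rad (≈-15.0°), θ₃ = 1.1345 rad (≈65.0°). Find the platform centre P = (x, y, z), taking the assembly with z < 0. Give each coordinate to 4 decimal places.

(-0.0382, 0.1543, -0.4429)

arm 1 at φ=0.0°: e+L cos θ1 = 0.2749;  S1 = (0.2749, 0.0000, -0.0849)
S2 = (0.3059·cos120.0°, 0.3059·sin120.0°, 0.0311) = (-0.1530, 0.2649, 0.0311)
φ3=240.0°: virtual centre (-0.1204, -0.2085, -0.1088), radius l
|S₂|²−|S₁|² = 0.0118;  |S₃|²−|S₁|² = -0.0130
[-0.8556 0.5299 0.2318]·P = 0.0118;  [-0.7904 -0.4169 -0.0478]·P = -0.0130
det = 0.7755;  x = 0.0025+0.0920z,  y = 0.0263+-0.2890z
sphere 1 gives Az²+Bz+C=0 with A=1.0920, B=0.1044, C=-0.1679;  B²−4AC=0.7445;  roots -0.4429, 0.3473;  negative root z = -0.4429
x = -0.0382, y = 0.1543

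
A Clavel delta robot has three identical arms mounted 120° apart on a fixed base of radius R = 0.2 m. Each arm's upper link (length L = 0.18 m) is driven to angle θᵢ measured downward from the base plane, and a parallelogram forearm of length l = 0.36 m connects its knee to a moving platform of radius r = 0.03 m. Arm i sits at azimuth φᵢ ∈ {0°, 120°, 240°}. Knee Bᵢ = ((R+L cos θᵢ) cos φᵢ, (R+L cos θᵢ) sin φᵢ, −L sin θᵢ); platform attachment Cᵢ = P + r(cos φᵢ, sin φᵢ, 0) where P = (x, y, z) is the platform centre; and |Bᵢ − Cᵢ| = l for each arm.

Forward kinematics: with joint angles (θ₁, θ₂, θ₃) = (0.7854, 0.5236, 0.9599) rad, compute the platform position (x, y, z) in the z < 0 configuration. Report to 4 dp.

arm 1 at φ=0.0°: ρ1 = 0.2973;  S1 = (0.2973, 0.0000, -0.1273)
arm 2 at φ=120.0°: ρ2 = 0.3259;  S2 = (-0.1629, 0.2822, -0.0900)
S3 = (0.2732·cos240.0°, 0.2732·sin240.0°, -0.1474) = (-0.1366, -0.2366, -0.1474)
subtract pairs → two planes through P
linear system: -0.9204x+0.5644y = 0.0097−0.0746z; -0.8678x+-0.4733y = -0.0082−-0.0403z
det = 0.9255;  x = 0.0000+0.0135z,  y = 0.0172+-0.1100z
into |P−S₁|² = l²: 1.0123z² + 0.2427z + -0.0247 = 0;  Δ = 0.1591;  z = -0.3169 or 0.0771 → z<0 root = -0.3169
x = -0.0043, y = 0.0521

(-0.0043, 0.0521, -0.3169)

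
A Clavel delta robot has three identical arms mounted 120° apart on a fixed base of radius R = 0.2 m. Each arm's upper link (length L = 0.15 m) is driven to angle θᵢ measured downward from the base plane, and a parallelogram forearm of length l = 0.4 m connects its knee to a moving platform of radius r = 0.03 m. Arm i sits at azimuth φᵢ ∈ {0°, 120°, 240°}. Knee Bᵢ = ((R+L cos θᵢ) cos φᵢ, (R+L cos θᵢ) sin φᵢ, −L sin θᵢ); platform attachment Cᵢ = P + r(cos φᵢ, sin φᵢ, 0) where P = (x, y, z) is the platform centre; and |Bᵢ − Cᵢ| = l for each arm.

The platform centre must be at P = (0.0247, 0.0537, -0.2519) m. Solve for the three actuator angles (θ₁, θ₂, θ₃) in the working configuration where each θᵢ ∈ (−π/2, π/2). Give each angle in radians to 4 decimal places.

θ₁ = -0.0878, θ₂ = -0.1747, θ₃ = 0.5239

rotate P by −φ1: (0.0247, 0.0537, -0.2519)
  e−x'=0.1453;  (l²−L²−(e−x')²−y'²−z²)/2L = 0.1668
  γ=atan2(-0.2519,0.1453)=-1.0476;  ψ=arccos(0.5737)=0.9598;  θ1=γ+ψ≈-0.0878
φ2=120.0° → target in arm frame (0.0342, -0.0482)
  e−x'=0.1358;  (l²−L²−(e−x')²−y'²−z²)/2L = 0.1776
  √(A²+B²)=0.2862;  θ2 = -1.0762+0.9016 ≈ -0.1747
φ3=240.0° → target in arm frame (-0.0589, -0.0055)
  A cos θ + B sin θ = C:  0.2289·cos θ + -0.2519·sin θ = 0.0721
  θ3 = atan2(B,A) + arccos(C/0.3403) = 0.5239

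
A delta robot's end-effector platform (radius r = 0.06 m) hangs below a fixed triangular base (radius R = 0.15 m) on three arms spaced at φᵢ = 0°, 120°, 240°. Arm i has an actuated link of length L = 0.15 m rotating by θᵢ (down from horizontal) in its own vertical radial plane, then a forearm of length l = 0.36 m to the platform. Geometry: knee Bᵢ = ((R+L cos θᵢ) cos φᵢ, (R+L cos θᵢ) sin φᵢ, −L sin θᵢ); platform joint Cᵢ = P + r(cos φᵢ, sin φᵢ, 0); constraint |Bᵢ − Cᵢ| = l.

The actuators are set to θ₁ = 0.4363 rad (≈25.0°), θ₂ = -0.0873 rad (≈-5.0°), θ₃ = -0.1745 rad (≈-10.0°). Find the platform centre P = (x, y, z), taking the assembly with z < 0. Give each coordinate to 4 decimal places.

(-0.0683, -0.0083, -0.2706)

arm 1 at φ=0.0°: e+L cos θ1 = 0.2259;  centre 1 = (0.2259, 0.0000, -0.0634)
arm 2 at φ=120.0°: e+L cos θ2 = 0.2394;  centre 2 = (-0.1197, 0.2074, 0.0131)
φ3=240.0°: virtual centre (-0.1189, -0.2059, 0.0260), radius l
|centre ₂|²−|centre ₁|² = 0.0024;  |centre ₃|²−|centre ₁|² = 0.0021
linear system: -0.6913x+0.4147y = 0.0024−0.1529z; -0.6896x+-0.4117y = 0.0021−0.1789z
det = 0.5706;  x = -0.0033+0.2403z,  y = 0.0004+0.0319z
sphere 1 gives Az²+Bz+C=0 with A=1.0588, B=0.0166, C=-0.0730;  B²−4AC=0.3096;  roots -0.2706, 0.2549;  negative root z = -0.2706
x = -0.0683, y = -0.0083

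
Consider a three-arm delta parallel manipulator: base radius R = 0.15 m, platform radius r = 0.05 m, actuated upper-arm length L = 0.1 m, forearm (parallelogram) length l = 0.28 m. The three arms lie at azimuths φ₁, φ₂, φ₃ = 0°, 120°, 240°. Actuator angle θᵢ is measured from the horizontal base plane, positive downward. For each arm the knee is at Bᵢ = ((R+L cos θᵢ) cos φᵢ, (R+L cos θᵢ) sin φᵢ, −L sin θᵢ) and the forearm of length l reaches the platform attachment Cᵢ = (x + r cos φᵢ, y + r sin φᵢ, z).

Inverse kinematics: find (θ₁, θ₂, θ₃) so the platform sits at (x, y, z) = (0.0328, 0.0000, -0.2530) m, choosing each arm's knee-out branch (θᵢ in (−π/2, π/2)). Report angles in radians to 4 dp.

φ1=0.0° → target in arm frame (0.0328, 0.0000)
  A cos θ + B sin θ = C:  0.0672·cos θ + -0.2530·sin θ = -0.0006
  θ1 = atan2(B,A) + arccos(C/0.2618) = 0.2620
φ2=120.0° → target in arm frame (-0.0164, -0.0284)
  A cos θ + B sin θ = C:  0.1164·cos θ + -0.2530·sin θ = -0.0498
  θ2 = atan2(B,A) + arccos(C/0.2785) = 0.6111
rotate P by −φ3: (-0.0164, 0.0284, -0.2530)
  A cos θ + B sin θ = C:  0.1164·cos θ + -0.2530·sin θ = -0.0498
  √(A²+B²)=0.2785;  θ3 = -1.1396+1.7507 ≈ 0.6111

θ₁ = 0.2620, θ₂ = 0.6111, θ₃ = 0.6111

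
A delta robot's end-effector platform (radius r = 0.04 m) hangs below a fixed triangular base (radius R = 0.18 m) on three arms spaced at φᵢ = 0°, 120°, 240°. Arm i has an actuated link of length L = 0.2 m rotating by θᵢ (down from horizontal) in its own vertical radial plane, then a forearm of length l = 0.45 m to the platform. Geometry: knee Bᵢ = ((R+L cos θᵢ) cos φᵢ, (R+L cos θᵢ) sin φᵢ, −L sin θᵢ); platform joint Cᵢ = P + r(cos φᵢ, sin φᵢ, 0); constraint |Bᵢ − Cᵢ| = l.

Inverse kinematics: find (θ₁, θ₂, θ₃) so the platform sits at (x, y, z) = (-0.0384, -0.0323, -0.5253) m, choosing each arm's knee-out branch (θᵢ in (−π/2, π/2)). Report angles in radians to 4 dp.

θ₁ = 1.0473, θ₂ = 0.9601, θ₃ = 0.7856

φ1=0.0° → target in arm frame (-0.0384, -0.0323)
  A cos θ + B sin θ = C:  0.1784·cos θ + -0.5253·sin θ = -0.3658
  θ1 = atan2(B,A) + arccos(C/0.5548) = 1.0473
arm 2 (φ=120.0°): x'=-0.0088, y'=0.0494
  A cos θ + B sin θ = C:  0.1488·cos θ + -0.5253·sin θ = -0.3450
  γ=atan2(-0.5253,0.1488)=-1.2948;  ψ=arccos(-0.6320)=2.2549;  θ2=γ+ψ≈0.9601
arm 3 (φ=240.0°): x'=0.0472, y'=-0.0171
  A cos θ + B sin θ = C:  0.0928·cos θ + -0.5253·sin θ = -0.3059
  √(A²+B²)=0.5334;  θ3 = -1.3959+2.1814 ≈ 0.7856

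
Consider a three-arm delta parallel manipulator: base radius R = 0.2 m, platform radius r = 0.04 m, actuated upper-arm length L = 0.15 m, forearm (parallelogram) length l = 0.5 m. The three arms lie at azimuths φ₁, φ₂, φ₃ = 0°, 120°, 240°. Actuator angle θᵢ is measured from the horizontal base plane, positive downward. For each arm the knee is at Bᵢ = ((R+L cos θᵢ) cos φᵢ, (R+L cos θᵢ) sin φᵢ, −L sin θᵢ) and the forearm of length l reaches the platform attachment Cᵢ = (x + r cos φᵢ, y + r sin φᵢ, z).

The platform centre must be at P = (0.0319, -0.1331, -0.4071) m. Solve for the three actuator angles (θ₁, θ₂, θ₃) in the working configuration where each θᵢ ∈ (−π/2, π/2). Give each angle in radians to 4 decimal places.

θ₁ = 0.0872, θ₂ = 0.7852, θ₃ = -0.2620

φ1=0.0° → target in arm frame (0.0319, -0.1331)
  A cos θ + B sin θ = C:  0.1281·cos θ + -0.4071·sin θ = 0.0921
  γ=atan2(-0.4071,0.1281)=-1.2659;  ψ=arccos(0.2159)=1.3532;  θ1=γ+ψ≈0.0872
rotate P by −φ2: (-0.1312, 0.0389, -0.4071)
  A=0.2912, B=-0.4071, C=(l²−L²−A²−y'²−z²)/(2L)=-0.0818
  θ2 = atan2(B,A) + arccos(C/0.5005) = 0.7852
φ3=240.0° → target in arm frame (0.0993, 0.0942)
  e−x'=0.0607;  (l²−L²−(e−x')²−y'²−z²)/2L = 0.1641
  √(A²+B²)=0.4116;  θ3 = -1.4228+1.1608 ≈ -0.2620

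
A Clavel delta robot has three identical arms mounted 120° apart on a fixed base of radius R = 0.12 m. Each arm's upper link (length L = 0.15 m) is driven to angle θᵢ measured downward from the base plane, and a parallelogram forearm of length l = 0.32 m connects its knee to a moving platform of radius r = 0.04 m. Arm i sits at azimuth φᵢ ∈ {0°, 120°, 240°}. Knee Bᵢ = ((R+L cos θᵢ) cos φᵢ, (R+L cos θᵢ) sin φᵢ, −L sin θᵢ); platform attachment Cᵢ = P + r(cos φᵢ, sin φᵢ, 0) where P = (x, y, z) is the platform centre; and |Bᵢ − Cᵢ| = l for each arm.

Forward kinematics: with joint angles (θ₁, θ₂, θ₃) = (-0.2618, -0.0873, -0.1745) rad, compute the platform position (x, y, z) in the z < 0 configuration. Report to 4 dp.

(0.0104, -0.0061, -0.1986)

arm 1 at φ=0.0°: ρ1 = 0.2249;  centre 1 = (0.2249, 0.0000, 0.0388)
centre 2 = (0.2294·cos120.0°, 0.2294·sin120.0°, 0.0131) = (-0.1147, 0.1987, 0.0131)
arm 3 at φ=240.0°: ρ3 = 0.2277;  centre 3 = (-0.1139, -0.1972, 0.0260)
subtract pairs → two planes through P
[-0.6792 0.3974 -0.0515]·P = 0.0007;  [-0.6775 -0.3944 -0.0256]·P = 0.0005
Cramer: x(z) = -0.0009-0.0567z;  y(z) = 0.0003+0.0326z
sphere 1 gives Az²+Bz+C=0 with A=1.0043, B=-0.0520, C=-0.0499;  B²−4AC=0.2033;  roots -0.1986, 0.2504;  negative root z = -0.1986
x = 0.0104, y = -0.0061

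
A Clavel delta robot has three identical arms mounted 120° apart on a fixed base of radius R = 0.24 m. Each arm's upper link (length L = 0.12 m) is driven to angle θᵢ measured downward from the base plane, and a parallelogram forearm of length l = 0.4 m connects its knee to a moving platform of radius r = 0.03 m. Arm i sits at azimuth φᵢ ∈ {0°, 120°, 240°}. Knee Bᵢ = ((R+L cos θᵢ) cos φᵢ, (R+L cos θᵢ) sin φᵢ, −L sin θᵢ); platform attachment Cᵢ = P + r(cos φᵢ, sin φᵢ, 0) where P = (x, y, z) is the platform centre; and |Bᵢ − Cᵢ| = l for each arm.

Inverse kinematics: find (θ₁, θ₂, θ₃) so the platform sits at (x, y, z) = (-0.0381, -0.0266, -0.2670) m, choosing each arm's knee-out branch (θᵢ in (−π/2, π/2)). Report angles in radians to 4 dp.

rotate P by −φ1: (-0.0381, -0.0266, -0.2670)
  A cos θ + B sin θ = C:  0.2481·cos θ + -0.2670·sin θ = 0.0502
  γ=atan2(-0.2670,0.2481)=-0.8221;  ψ=arccos(0.1378)=1.4326;  θ1=γ+ψ≈0.6105
φ2=120.0° → target in arm frame (-0.0040, 0.0463)
  A=0.2140, B=-0.2670, C=(l²−L²−A²−y'²−z²)/(2L)=0.1099
  γ=atan2(-0.2670,0.2140)=-0.8952;  ψ=arccos(0.3212)=1.2438;  θ2=γ+ψ≈0.3486
rotate P by −φ3: (0.0421, -0.0197, -0.2670)
  A cos θ + B sin θ = C:  0.1679·cos θ + -0.2670·sin θ = 0.1905
  γ=atan2(-0.2670,0.1679)=-1.0094;  ψ=arccos(0.6041)=0.9222;  θ3=γ+ψ≈-0.0872

θ₁ = 0.6105, θ₂ = 0.3486, θ₃ = -0.0872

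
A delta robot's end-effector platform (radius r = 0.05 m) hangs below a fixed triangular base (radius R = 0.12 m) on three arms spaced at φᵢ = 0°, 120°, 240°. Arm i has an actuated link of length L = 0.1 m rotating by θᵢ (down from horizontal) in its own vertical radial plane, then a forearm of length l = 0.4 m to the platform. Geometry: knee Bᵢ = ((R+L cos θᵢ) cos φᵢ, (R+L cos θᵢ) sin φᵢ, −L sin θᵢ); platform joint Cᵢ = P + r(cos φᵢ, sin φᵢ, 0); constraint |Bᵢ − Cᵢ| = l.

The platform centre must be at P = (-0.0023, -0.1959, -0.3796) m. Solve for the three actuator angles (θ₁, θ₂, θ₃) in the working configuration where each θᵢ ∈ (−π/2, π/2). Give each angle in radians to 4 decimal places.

θ₁ = 0.6978, θ₂ = 1.3087, θ₃ = -0.0873

arm 1 (φ=0.0°): x'=-0.0023, y'=-0.1959
  e−x'=0.0723;  (l²−L²−(e−x')²−y'²−z²)/2L = -0.1885
  √(A²+B²)=0.3864;  θ1 = -1.3826+2.0804 ≈ 0.6978
arm 2 (φ=120.0°): x'=-0.1685, y'=0.0999
  A cos θ + B sin θ = C:  0.2385·cos θ + -0.3796·sin θ = -0.3048
  √(A²+B²)=0.4483;  θ2 = -1.0098+2.3185 ≈ 1.3087
arm 3 (φ=240.0°): x'=0.1708, y'=0.0960
  A=-0.1008, B=-0.3796, C=(l²−L²−A²−y'²−z²)/(2L)=-0.0673
  γ=atan2(-0.3796,-0.1008)=-1.8304;  ψ=arccos(-0.1714)=1.7431;  θ3=γ+ψ≈-0.0873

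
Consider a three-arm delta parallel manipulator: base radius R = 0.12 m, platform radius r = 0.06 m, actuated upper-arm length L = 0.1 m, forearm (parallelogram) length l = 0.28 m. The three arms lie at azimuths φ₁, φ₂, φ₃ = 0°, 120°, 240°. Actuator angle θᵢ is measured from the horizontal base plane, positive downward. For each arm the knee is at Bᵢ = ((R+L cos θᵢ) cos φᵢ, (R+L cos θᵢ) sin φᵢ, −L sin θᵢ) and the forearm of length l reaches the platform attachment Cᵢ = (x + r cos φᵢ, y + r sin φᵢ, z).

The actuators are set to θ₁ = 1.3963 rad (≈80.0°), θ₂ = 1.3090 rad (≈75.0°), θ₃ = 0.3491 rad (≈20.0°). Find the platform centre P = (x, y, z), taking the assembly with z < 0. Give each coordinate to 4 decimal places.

φ1=0.0°: virtual centre (0.0774, 0.0000, -0.0985), radius l
arm 2 at φ=120.0°: e+L cos θ2 = 0.0859;  O2 = (-0.0429, 0.0744, -0.0966)
O3 = (0.1540·cos240.0°, 0.1540·sin240.0°, -0.0342) = (-0.0770, -0.1333, -0.0342)
eliminate P² terms by subtracting sphere 1 from 2 and 3
plane₁₂: -0.2406x+0.1488y+0.0038z = 0.0010
det = 0.1101;  x = -0.0149+0.1829z,  y = -0.0172+0.2704z
into |P−O₁|² = l²: 1.1065z² + 0.1539z + -0.0599 = 0;  Δ = 0.2888;  z = -0.3124 or 0.1733 → z<0 root = -0.3124
x = -0.0720, y = -0.1017

(-0.0720, -0.1017, -0.3124)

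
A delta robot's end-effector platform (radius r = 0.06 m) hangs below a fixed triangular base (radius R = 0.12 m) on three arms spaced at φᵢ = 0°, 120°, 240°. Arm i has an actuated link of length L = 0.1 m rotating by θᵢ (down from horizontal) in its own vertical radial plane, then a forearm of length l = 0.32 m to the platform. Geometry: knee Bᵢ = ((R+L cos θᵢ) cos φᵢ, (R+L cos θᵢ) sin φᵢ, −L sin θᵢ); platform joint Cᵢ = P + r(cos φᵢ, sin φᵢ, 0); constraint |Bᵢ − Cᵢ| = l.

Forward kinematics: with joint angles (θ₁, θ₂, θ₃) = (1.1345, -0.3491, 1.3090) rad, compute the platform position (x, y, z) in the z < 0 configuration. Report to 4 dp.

(-0.0762, 0.1845, -0.2817)

φ1=0.0°: virtual centre (0.1023, 0.0000, -0.0906), radius l
φ2=120.0°: virtual centre (-0.0770, 0.1333, 0.0342), radius l
S3 = (0.0859·cos240.0°, 0.0859·sin240.0°, -0.0966) = (-0.0429, -0.0744, -0.0966)
|S₂|²−|S₁|² = 0.0062;  |S₃|²−|S₁|² = -0.0020
plane₁₂: -0.3585x+0.2667y+0.2497z = 0.0062
Cramer: x(z) = -0.0031+0.2597z;  y(z) = 0.0192-0.5871z
into |P−S₁|² = l²: 1.4122z² + 0.1041z + -0.0827 = 0;  Δ = 0.4781;  z = -0.2817 or 0.2080 → z<0 root = -0.2817
x = -0.0762, y = 0.1845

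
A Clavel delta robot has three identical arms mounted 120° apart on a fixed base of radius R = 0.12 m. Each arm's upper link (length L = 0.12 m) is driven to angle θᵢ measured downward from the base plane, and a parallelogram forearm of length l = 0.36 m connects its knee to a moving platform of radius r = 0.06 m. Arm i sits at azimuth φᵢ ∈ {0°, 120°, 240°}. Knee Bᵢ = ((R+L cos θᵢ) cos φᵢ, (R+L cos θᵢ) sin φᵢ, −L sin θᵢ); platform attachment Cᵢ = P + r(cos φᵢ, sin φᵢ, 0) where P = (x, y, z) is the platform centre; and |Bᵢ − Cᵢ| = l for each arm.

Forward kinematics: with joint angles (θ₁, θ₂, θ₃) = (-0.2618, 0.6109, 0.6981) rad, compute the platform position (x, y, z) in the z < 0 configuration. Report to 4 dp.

(0.1392, 0.0132, -0.3268)

arm 1 at φ=0.0°: ρ1 = 0.1759;  S1 = (0.1759, 0.0000, 0.0311)
S2 = (0.1583·cos120.0°, 0.1583·sin120.0°, -0.0688) = (-0.0791, 0.1371, -0.0688)
φ3=240.0°: virtual centre (-0.0760, -0.1316, -0.0771), radius l
subtract pairs → two planes through P
[-0.5101 0.2742 -0.1998]·P = -0.0021;  [-0.5037 -0.2631 -0.2164]·P = -0.0029
det = 0.2724;  x = 0.0049+-0.4109z,  y = 0.0015+-0.0358z
into |P−S₁|² = l²: 1.1701z² + 0.0783z + -0.0994 = 0;  Δ = 0.4714;  z = -0.3268 or 0.2599 → z<0 root = -0.3268
x = 0.1392, y = 0.0132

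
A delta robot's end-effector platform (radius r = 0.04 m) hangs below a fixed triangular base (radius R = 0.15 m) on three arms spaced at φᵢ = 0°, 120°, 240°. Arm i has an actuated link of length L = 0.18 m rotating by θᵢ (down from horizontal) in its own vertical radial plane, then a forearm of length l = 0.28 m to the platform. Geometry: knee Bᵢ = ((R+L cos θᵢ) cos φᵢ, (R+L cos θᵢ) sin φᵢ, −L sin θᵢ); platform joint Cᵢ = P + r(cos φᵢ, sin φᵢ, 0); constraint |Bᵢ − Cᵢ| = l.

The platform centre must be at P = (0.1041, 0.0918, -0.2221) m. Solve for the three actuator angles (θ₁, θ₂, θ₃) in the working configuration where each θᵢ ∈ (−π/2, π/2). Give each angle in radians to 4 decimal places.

φ1=0.0° → target in arm frame (0.1041, 0.0918)
  A=0.0059, B=-0.2221, C=(l²−L²−A²−y'²−z²)/(2L)=-0.0328
  θ1 = atan2(B,A) + arccos(C/0.2222) = 0.1745
arm 2 (φ=120.0°): x'=0.0275, y'=-0.1361
  e−x'=0.0825;  (l²−L²−(e−x')²−y'²−z²)/2L = -0.0796
  √(A²+B²)=0.2369;  θ2 = -1.2149+1.9134 ≈ 0.6984
arm 3 (φ=240.0°): x'=-0.1316, y'=0.0443
  e−x'=0.2416;  (l²−L²−(e−x')²−y'²−z²)/2L = -0.1768
  θ3 = atan2(B,A) + arccos(C/0.3281) = 1.3962

θ₁ = 0.1745, θ₂ = 0.6984, θ₃ = 1.3962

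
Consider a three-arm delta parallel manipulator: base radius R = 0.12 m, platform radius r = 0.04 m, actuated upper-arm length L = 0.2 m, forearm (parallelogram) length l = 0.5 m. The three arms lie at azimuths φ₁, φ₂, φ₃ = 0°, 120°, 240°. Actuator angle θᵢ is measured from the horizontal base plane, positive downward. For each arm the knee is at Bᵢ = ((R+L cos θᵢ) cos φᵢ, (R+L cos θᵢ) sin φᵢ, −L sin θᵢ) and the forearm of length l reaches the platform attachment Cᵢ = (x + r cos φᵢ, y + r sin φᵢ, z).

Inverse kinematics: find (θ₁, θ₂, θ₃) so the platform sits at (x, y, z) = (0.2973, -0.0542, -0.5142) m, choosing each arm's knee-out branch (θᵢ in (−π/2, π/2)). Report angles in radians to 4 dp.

θ₁ = 0.0875, θ₂ = 1.3963, θ₃ = 1.2216

φ1=0.0° → target in arm frame (0.2973, -0.0542)
  A=-0.2173, B=-0.5142, C=(l²−L²−A²−y'²−z²)/(2L)=-0.2614
  √(A²+B²)=0.5582;  θ1 = -1.9706+2.0581 ≈ 0.0875
arm 2 (φ=120.0°): x'=-0.1956, y'=-0.2304
  A=0.2756, B=-0.5142, C=(l²−L²−A²−y'²−z²)/(2L)=-0.4586
  √(A²+B²)=0.5834;  θ2 = -1.0788+2.4751 ≈ 1.3963
arm 3 (φ=240.0°): x'=-0.1017, y'=0.2846
  A=0.1817, B=-0.5142, C=(l²−L²−A²−y'²−z²)/(2L)=-0.4210
  √(A²+B²)=0.5454;  θ3 = -1.2311+2.4527 ≈ 1.2216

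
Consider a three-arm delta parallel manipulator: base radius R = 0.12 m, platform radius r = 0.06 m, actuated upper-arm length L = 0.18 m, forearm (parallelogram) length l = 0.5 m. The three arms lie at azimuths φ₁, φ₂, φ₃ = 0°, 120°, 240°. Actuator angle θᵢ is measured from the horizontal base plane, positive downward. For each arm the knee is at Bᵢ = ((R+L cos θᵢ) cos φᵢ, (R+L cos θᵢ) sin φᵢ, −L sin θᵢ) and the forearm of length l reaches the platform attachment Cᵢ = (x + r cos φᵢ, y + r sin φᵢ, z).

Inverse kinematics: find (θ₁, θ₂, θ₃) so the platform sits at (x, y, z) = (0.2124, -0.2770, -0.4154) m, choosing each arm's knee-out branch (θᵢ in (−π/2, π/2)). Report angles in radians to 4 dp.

θ₁ = 0.0003, θ₂ = 1.3965, θ₃ = 0.2620

φ1=0.0° → target in arm frame (0.2124, -0.2770)
  e−x'=-0.1524;  (l²−L²−(e−x')²−y'²−z²)/2L = -0.1525
  θ1 = atan2(B,A) + arccos(C/0.4425) = 0.0003
φ2=120.0° → target in arm frame (-0.3461, -0.0454)
  A cos θ + B sin θ = C:  0.4061·cos θ + -0.4154·sin θ = -0.3387
  √(A²+B²)=0.5809;  θ2 = -0.7967+2.1933 ≈ 1.3965
arm 3 (φ=240.0°): x'=0.1337, y'=0.3224
  e−x'=-0.0737;  (l²−L²−(e−x')²−y'²−z²)/2L = -0.1788
  θ3 = atan2(B,A) + arccos(C/0.4219) = 0.2620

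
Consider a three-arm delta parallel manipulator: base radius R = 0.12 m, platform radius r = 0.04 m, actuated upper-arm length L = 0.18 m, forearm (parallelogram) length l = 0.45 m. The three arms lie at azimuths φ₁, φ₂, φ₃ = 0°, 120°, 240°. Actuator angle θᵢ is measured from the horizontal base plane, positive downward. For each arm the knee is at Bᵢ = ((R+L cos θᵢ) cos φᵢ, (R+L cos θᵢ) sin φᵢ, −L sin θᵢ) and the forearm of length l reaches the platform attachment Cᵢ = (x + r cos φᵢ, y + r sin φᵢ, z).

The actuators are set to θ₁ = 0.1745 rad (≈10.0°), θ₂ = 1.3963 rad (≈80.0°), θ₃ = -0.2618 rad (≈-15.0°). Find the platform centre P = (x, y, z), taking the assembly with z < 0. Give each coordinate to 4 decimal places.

arm 1 at φ=0.0°: e+L cos θ1 = 0.2573;  O1 = (0.2573, 0.0000, -0.0313)
arm 2 at φ=120.0°: e+L cos θ2 = 0.1113;  O2 = (-0.0556, 0.0963, -0.1773)
O3 = (0.2539·cos240.0°, 0.2539·sin240.0°, 0.0466) = (-0.1269, -0.2199, 0.0466)
eliminate P² terms by subtracting sphere 1 from 2 and 3
[-0.6258 0.1927 -0.2920]·P = -0.0234;  [-0.7684 -0.4397 0.1557]·P = -0.0005
det = 0.4232;  x = 0.0245+-0.2325z,  y = -0.0416+0.7604z
sphere 1 gives Az²+Bz+C=0 with A=1.6323, B=0.1075, C=-0.1456;  B²−4AC=0.9623;  roots -0.3334, 0.2676;  negative root z = -0.3334
x = 0.1020, y = -0.2951

(0.1020, -0.2951, -0.3334)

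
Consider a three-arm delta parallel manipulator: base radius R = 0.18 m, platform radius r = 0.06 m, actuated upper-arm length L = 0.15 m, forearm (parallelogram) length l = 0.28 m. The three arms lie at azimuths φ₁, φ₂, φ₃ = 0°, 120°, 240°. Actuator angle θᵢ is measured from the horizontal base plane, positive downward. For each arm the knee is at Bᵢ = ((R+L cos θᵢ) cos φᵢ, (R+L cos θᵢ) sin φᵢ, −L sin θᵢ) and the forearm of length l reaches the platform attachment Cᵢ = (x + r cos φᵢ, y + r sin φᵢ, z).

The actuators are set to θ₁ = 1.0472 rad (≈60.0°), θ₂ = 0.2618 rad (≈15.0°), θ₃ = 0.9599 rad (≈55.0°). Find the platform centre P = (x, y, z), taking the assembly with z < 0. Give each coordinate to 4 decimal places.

(-0.0494, 0.0653, -0.2499)

φ1=0.0°: virtual centre (0.1950, 0.0000, -0.1299), radius l
arm 2 at φ=120.0°: e+L cos θ2 = 0.2649;  S2 = (-0.1324, 0.2294, -0.0388)
arm 3 at φ=240.0°: e+L cos θ3 = 0.2060;  S3 = (-0.1030, -0.1784, -0.1229)
subtract pairs → two planes through P
linear system: -0.6549x+0.4588y = 0.0168−0.1822z; -0.5960x+-0.3569y = 0.0026−0.0141z
det = 0.5072;  x = -0.0142+0.1409z,  y = 0.0163+-0.1959z
sphere 1 gives Az²+Bz+C=0 with A=1.0582, B=0.1945, C=-0.0175;  B²−4AC=0.1119;  roots -0.2499, 0.0662;  negative root z = -0.2499
x = -0.0494, y = 0.0653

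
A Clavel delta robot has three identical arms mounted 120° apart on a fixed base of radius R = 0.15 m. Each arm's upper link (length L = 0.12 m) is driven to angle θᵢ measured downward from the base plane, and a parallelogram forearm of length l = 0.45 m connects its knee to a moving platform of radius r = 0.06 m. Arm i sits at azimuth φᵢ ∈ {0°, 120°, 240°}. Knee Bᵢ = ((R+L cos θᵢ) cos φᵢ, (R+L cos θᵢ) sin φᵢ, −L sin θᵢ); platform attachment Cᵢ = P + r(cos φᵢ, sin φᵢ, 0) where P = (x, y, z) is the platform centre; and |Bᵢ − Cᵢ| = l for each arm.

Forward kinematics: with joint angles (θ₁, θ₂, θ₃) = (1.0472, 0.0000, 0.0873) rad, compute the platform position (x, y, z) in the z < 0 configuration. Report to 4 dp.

(-0.1798, 0.0118, -0.4099)

arm 1 at φ=0.0°: (R−r)+L cos θ1 = 0.1500;  O1 = (0.1500, 0.0000, -0.1039)
φ2=120.0°: virtual centre (-0.1050, 0.1819, 0.0000), radius l
O3 = (0.2095·cos240.0°, 0.2095·sin240.0°, -0.0105) = (-0.1048, -0.1815, -0.0105)
subtract pairs → two planes through P
linear system: -0.5100x+0.3637y = 0.0108−0.2078z; -0.5095x+-0.3629y = 0.0107−0.1869z
Cramer: x(z) = -0.0211+0.3872z;  y(z) = 0.0001-0.0286z
sphere 1 gives Az²+Bz+C=0 with A=1.1507, B=0.0753, C=-0.1624;  B²−4AC=0.7533;  roots -0.4099, 0.3444;  negative root z = -0.4099
x = -0.1798, y = 0.0118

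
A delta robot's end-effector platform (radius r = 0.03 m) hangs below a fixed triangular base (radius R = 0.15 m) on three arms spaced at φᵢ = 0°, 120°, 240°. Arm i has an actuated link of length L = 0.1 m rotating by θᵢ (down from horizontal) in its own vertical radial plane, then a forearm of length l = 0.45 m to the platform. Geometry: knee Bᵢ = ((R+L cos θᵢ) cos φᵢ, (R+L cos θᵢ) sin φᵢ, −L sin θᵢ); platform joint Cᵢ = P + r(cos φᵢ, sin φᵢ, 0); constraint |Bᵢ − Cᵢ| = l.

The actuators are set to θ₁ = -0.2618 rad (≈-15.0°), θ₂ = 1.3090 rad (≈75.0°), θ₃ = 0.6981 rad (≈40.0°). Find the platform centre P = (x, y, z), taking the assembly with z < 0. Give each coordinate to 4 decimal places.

(0.1696, -0.0802, -0.4144)

S1 = (0.2166·cos0.0°, 0.2166·sin0.0°, 0.0259) = (0.2166, 0.0000, 0.0259)
φ2=120.0°: virtual centre (-0.0729, 0.1263, -0.0966), radius l
S3 = (0.1966·cos240.0°, 0.1966·sin240.0°, -0.0643) = (-0.0983, -0.1703, -0.0643)
subtract pairs → two planes through P
linear system: -0.5791x+0.2527y = -0.0170−-0.2449z; -0.6298x+-0.3405y = -0.0048−-0.1803z
Cramer: x(z) = 0.0196-0.3620z;  y(z) = -0.0222+0.1399z
quadratic in z: (1.1506)z²+(0.0846)z+(-0.1625)=0, √Δ=0.8690 → z ∈ {-0.4144, 0.3409}; z = -0.4144 (taking z<0)
x = 0.1696, y = -0.0802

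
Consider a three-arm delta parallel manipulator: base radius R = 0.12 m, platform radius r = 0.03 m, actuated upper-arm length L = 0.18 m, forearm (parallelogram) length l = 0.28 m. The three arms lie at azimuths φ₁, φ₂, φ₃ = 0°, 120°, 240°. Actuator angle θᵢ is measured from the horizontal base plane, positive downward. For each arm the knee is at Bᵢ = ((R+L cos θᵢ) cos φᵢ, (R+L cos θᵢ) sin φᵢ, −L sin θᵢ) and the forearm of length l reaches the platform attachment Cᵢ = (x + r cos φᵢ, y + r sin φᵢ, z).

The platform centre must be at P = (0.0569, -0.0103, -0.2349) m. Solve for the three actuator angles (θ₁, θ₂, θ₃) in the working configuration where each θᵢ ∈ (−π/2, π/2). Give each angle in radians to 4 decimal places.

φ1=0.0° → target in arm frame (0.0569, -0.0103)
  e−x'=0.0331;  (l²−L²−(e−x')²−y'²−z²)/2L = -0.0288
  √(A²+B²)=0.2372;  θ1 = -1.4308+1.6926 ≈ 0.2618
rotate P by −φ2: (-0.0374, -0.0441, -0.2349)
  A cos θ + B sin θ = C:  0.1274·cos θ + -0.2349·sin θ = -0.0760
  γ=atan2(-0.2349,0.1274)=-1.0739;  ψ=arccos(-0.2843)=1.8591;  θ2=γ+ψ≈0.7851
arm 3 (φ=240.0°): x'=-0.0195, y'=0.0544
  A=0.1095, B=-0.2349, C=(l²−L²−A²−y'²−z²)/(2L)=-0.0670
  θ3 = atan2(B,A) + arccos(C/0.2592) = 0.6980

θ₁ = 0.2618, θ₂ = 0.7851, θ₃ = 0.6980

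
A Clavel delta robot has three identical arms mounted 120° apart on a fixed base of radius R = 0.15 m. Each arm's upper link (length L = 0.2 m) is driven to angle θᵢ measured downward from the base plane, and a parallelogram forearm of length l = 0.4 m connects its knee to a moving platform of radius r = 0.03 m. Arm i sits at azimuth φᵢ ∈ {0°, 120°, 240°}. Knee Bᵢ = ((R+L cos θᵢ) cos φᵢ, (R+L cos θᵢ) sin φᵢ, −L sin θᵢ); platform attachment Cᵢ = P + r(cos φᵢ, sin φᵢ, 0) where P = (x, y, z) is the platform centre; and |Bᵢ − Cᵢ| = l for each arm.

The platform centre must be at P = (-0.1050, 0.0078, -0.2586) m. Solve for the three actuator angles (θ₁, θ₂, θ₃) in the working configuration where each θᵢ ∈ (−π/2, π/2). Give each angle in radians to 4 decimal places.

θ₁ = 0.6982, θ₂ = -0.1742, θ₃ = -0.0874

φ1=0.0° → target in arm frame (-0.1050, 0.0078)
  e−x'=0.2250;  (l²−L²−(e−x')²−y'²−z²)/2L = 0.0061
  √(A²+B²)=0.3428;  θ1 = -0.8548+1.5530 ≈ 0.6982
arm 2 (φ=120.0°): x'=0.0593, y'=0.0870
  A=0.0607, B=-0.2586, C=(l²−L²−A²−y'²−z²)/(2L)=0.1047
  θ2 = atan2(B,A) + arccos(C/0.2656) = -0.1742
rotate P by −φ3: (0.0457, -0.0948, -0.2586)
  A=0.0743, B=-0.2586, C=(l²−L²−A²−y'²−z²)/(2L)=0.0965
  √(A²+B²)=0.2690;  θ3 = -1.2912+1.2038 ≈ -0.0874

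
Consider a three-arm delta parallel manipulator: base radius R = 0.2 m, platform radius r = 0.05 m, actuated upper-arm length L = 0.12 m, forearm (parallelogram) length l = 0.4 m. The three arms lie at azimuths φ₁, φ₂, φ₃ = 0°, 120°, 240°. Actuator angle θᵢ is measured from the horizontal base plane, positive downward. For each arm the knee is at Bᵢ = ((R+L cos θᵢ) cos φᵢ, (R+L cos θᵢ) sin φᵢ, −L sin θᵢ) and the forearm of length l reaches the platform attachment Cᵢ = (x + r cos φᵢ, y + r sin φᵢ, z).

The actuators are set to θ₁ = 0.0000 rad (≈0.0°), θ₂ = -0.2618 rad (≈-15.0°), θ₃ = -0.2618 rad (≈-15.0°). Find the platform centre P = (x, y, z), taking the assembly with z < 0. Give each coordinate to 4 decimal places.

(-0.0197, 0.0000, -0.2758)

O1 = (0.2700·cos0.0°, 0.2700·sin0.0°, 0.0000) = (0.2700, 0.0000, 0.0000)
arm 2 at φ=120.0°: e+L cos θ2 = 0.2659;  O2 = (-0.1330, 0.2303, 0.0311)
O3 = (0.2659·cos240.0°, 0.2659·sin240.0°, 0.0311) = (-0.1330, -0.2303, 0.0311)
eliminate P² terms by subtracting sphere 1 from 2 and 3
plane₁₂: -0.8059x+0.4606y+0.0621z = -0.0012
det = 0.7424;  x = 0.0015+0.0771z,  y = 0.0000+0.0000z
into |P−O₁|² = l²: 1.0059z² + -0.0414z + -0.0879 = 0;  Δ = 0.3555;  z = -0.2758 or 0.3169 → z<0 root = -0.2758
x = -0.0197, y = 0.0000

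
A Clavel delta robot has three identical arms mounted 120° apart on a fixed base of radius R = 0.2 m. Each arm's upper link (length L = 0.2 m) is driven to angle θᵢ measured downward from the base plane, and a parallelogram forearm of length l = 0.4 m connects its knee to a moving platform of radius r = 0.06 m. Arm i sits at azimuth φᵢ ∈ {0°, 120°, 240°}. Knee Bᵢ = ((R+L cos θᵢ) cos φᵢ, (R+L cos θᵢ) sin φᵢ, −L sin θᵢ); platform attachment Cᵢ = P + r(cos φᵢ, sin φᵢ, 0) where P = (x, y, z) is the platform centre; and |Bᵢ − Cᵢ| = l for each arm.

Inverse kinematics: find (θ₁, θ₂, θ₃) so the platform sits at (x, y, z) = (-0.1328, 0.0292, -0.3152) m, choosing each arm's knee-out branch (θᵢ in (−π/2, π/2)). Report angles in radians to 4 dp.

θ₁ = 1.0472, θ₂ = 0.0875, θ₃ = 0.3489

φ1=0.0° → target in arm frame (-0.1328, 0.0292)
  A=0.2728, B=-0.3152, C=(l²−L²−A²−y'²−z²)/(2L)=-0.1366
  θ1 = atan2(B,A) + arccos(C/0.4169) = 1.0472
arm 2 (φ=120.0°): x'=0.0917, y'=0.1004
  e−x'=0.0483;  (l²−L²−(e−x')²−y'²−z²)/2L = 0.0206
  θ2 = atan2(B,A) + arccos(C/0.3189) = 0.0875
rotate P by −φ3: (0.0411, -0.1296, -0.3152)
  A cos θ + B sin θ = C:  0.0989·cos θ + -0.3152·sin θ = -0.0148
  √(A²+B²)=0.3303;  θ3 = -1.2668+1.6157 ≈ 0.3489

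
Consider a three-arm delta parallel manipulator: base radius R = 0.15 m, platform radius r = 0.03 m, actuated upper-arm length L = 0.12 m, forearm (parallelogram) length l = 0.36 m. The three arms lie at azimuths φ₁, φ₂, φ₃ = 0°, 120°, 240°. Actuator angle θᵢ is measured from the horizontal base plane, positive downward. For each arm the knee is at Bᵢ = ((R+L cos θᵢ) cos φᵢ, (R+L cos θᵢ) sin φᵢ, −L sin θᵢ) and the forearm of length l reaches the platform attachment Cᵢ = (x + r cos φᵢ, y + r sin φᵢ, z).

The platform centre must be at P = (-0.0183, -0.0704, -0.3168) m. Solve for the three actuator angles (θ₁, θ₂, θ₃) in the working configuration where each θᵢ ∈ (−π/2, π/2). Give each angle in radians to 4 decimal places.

arm 1 (φ=0.0°): x'=-0.0183, y'=-0.0704
  A=0.1383, B=-0.3168, C=(l²−L²−A²−y'²−z²)/(2L)=-0.0385
  θ1 = atan2(B,A) + arccos(C/0.3457) = 0.5233
φ2=120.0° → target in arm frame (-0.0518, 0.0510)
  A cos θ + B sin θ = C:  0.1718·cos θ + -0.3168·sin θ = -0.0720
  γ=atan2(-0.3168,0.1718)=-1.0738;  ψ=arccos(-0.1999)=1.7720;  θ2=γ+ψ≈0.6982
rotate P by −φ3: (0.0701, 0.0194, -0.3168)
  A cos θ + B sin θ = C:  0.0499·cos θ + -0.3168·sin θ = 0.0499
  γ=atan2(-0.3168,0.0499)=-1.4146;  ψ=arccos(0.1556)=1.4146;  θ3=γ+ψ≈0.0000

θ₁ = 0.5233, θ₂ = 0.6982, θ₃ = 0.0000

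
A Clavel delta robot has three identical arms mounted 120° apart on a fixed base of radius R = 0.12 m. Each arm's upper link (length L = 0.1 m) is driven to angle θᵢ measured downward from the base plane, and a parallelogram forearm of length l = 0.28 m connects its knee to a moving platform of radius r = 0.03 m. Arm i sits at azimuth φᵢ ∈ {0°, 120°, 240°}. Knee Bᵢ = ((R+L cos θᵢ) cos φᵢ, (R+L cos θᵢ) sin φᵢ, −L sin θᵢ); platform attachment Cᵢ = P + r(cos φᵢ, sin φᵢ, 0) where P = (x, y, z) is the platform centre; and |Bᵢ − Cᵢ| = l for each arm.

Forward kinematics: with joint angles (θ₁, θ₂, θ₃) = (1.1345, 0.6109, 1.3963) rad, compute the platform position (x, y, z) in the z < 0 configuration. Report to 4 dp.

(-0.0127, 0.0763, -0.3177)

centre 1 = (0.1323·cos0.0°, 0.1323·sin0.0°, -0.0906) = (0.1323, 0.0000, -0.0906)
φ2=120.0°: virtual centre (-0.0860, 0.1489, -0.0574), radius l
φ3=240.0°: virtual centre (-0.0537, -0.0930, -0.0985), radius l
eliminate P² terms by subtracting sphere 1 from 2 and 3
plane₁₂: -0.4364x+0.2978y+0.0665z = 0.0071
det = 0.1919;  x = 0.0000+0.0401z,  y = 0.0240+-0.1647z
into |P−centre ₁|² = l²: 1.0287z² + 0.1627z + -0.0521 = 0;  Δ = 0.2410;  z = -0.3177 or 0.1595 → z<0 root = -0.3177
x = -0.0127, y = 0.0763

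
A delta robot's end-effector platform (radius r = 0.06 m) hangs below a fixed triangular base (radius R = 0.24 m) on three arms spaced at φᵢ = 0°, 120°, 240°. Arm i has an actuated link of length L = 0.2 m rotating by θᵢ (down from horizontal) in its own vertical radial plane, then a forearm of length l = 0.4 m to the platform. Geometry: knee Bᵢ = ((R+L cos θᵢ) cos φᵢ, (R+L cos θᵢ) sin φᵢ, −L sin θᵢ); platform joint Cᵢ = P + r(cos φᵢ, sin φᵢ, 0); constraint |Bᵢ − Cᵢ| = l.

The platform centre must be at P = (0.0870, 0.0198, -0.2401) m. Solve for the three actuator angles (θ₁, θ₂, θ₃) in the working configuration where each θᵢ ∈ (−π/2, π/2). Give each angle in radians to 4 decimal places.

φ1=0.0° → target in arm frame (0.0870, 0.0198)
  A=0.0930, B=-0.2401, C=(l²−L²−A²−y'²−z²)/(2L)=0.1333
  √(A²+B²)=0.2575;  θ1 = -1.2013+1.0267 ≈ -0.1745
φ2=120.0° → target in arm frame (-0.0264, -0.0852)
  e−x'=0.2064;  (l²−L²−(e−x')²−y'²−z²)/2L = 0.0313
  θ2 = atan2(B,A) + arccos(C/0.3166) = 0.6111
rotate P by −φ3: (-0.0606, 0.0654, -0.2401)
  A=0.2406, B=-0.2401, C=(l²−L²−A²−y'²−z²)/(2L)=0.0004
  θ3 = atan2(B,A) + arccos(C/0.3399) = 0.7854

θ₁ = -0.1745, θ₂ = 0.6111, θ₃ = 0.7854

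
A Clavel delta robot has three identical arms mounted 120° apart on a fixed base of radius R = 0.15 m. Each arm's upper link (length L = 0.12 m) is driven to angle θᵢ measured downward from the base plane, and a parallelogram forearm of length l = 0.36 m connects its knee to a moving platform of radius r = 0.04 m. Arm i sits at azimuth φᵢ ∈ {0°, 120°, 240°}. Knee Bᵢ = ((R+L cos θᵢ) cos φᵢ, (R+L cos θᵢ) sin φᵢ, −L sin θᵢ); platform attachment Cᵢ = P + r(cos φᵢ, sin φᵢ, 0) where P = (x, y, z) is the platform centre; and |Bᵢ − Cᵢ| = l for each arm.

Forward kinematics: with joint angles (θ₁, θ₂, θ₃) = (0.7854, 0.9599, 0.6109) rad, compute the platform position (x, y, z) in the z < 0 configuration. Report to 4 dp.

arm 1 at φ=0.0°: e+L cos θ1 = 0.1949;  O1 = (0.1949, 0.0000, -0.0849)
φ2=120.0°: virtual centre (-0.0894, 0.1549, -0.0983), radius l
φ3=240.0°: virtual centre (-0.1041, -0.1804, -0.0688), radius l
eliminate P² terms by subtracting sphere 1 from 2 and 3
linear system: -0.5685x+0.3097y = -0.0035−-0.0269z; -0.5980x+-0.3608y = 0.0030−0.0320z
Cramer: x(z) = 0.0009+0.0006z;  y(z) = -0.0097+0.0879z
sphere 1 gives Az²+Bz+C=0 with A=1.0077, B=0.1678, C=-0.0847;  B²−4AC=0.3695;  roots -0.3849, 0.2184;  negative root z = -0.3849
x = 0.0007, y = -0.0435

(0.0007, -0.0435, -0.3849)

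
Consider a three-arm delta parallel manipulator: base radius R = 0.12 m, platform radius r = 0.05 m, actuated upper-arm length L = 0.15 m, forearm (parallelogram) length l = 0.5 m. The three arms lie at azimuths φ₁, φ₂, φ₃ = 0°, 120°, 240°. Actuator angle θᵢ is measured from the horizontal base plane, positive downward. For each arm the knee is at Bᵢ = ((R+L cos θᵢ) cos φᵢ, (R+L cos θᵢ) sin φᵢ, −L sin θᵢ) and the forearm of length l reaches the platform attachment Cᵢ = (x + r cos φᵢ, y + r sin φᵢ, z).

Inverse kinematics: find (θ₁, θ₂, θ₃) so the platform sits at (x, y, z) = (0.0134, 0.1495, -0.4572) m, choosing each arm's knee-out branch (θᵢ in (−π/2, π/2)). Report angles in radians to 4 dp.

rotate P by −φ1: (0.0134, 0.1495, -0.4572)
  e−x'=0.0566;  (l²−L²−(e−x')²−y'²−z²)/2L = -0.0236
  √(A²+B²)=0.4607;  θ1 = -1.4476+1.6221 ≈ 0.1745
rotate P by −φ2: (0.1228, -0.0864, -0.4572)
  A cos θ + B sin θ = C:  -0.0528·cos θ + -0.4572·sin θ = 0.0274
  √(A²+B²)=0.4602;  θ2 = -1.6857+1.5112 ≈ -0.1745
arm 3 (φ=240.0°): x'=-0.1362, y'=-0.0631
  A cos θ + B sin θ = C:  0.2062·cos θ + -0.4572·sin θ = -0.0934
  γ=atan2(-0.4572,0.2062)=-1.1472;  ψ=arccos(-0.1863)=1.7582;  θ3=γ+ψ≈0.6110

θ₁ = 0.1745, θ₂ = -0.1745, θ₃ = 0.6110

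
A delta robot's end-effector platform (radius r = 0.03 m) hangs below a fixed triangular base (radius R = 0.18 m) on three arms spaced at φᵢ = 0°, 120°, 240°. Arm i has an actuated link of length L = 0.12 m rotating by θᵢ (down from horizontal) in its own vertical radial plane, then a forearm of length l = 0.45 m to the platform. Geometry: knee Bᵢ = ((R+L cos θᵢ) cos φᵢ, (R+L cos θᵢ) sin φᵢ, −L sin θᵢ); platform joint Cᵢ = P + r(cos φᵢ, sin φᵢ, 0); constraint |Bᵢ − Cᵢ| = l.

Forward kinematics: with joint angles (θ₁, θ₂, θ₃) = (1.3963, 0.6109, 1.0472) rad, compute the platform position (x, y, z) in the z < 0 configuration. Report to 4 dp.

(-0.0818, 0.0536, -0.4867)

φ1=0.0°: virtual centre (0.1708, 0.0000, -0.1182), radius l
φ2=120.0°: virtual centre (-0.1241, 0.2150, -0.0688), radius l
φ3=240.0°: virtual centre (-0.1050, -0.1819, -0.1039), radius l
subtract pairs → two planes through P
[-0.5900 0.4301 0.0987]·P = 0.0232;  [-0.5517 -0.3637 0.0285]·P = 0.0117
det = 0.4518;  x = -0.0299+0.1066z,  y = 0.0130+-0.0833z
quadratic in z: (1.0183)z²+(0.1914)z+(-0.1481)=0, √Δ=0.7999 → z ∈ {-0.4867, 0.2988}; z = -0.4867 (taking z<0)
x = -0.0818, y = 0.0536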